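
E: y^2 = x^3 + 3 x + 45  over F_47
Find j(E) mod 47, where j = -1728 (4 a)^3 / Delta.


Delta = -16(4 a^3 + 27 b^2) mod 47 = 22
-1728 * (4 a)^3 = -1728 * (4*3)^3 mod 47 = 20
j = 20 * 22^(-1) mod 47 = 18

j = 18 (mod 47)


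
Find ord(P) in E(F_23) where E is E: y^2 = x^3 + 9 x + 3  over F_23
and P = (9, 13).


Compute successive multiples of P until we hit O:
  1P = (9, 13)
  2P = (0, 7)
  3P = (17, 20)
  4P = (1, 17)
  5P = (19, 15)
  6P = (7, 15)
  7P = (8, 9)
  8P = (22, 4)
  ... (continuing to 26P)
  26P = O

ord(P) = 26


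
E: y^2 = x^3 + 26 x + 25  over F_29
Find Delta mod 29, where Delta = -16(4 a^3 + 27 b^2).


4 a^3 + 27 b^2 = 4*26^3 + 27*25^2 = 70304 + 16875 = 87179
Delta = -16 * (87179) = -1394864
Delta mod 29 = 7

Delta = 7 (mod 29)


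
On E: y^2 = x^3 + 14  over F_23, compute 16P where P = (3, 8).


k = 16 = 10000_2 (binary, LSB first: 00001)
Double-and-add from P = (3, 8):
  bit 0 = 0: acc unchanged = O
  bit 1 = 0: acc unchanged = O
  bit 2 = 0: acc unchanged = O
  bit 3 = 0: acc unchanged = O
  bit 4 = 1: acc = O + (18, 21) = (18, 21)

16P = (18, 21)


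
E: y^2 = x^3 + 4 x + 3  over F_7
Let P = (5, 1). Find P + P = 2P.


Doubling: s = (3 x1^2 + a) / (2 y1)
s = (3*5^2 + 4) / (2*1) mod 7 = 1
x3 = s^2 - 2 x1 mod 7 = 1^2 - 2*5 = 5
y3 = s (x1 - x3) - y1 mod 7 = 1 * (5 - 5) - 1 = 6

2P = (5, 6)


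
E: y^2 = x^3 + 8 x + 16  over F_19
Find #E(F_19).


For each x in F_19, count y with y^2 = x^3 + 8 x + 16 mod 19:
  x = 0: RHS = 16, y in [4, 15]  -> 2 point(s)
  x = 1: RHS = 6, y in [5, 14]  -> 2 point(s)
  x = 4: RHS = 17, y in [6, 13]  -> 2 point(s)
  x = 7: RHS = 16, y in [4, 15]  -> 2 point(s)
  x = 9: RHS = 0, y in [0]  -> 1 point(s)
  x = 12: RHS = 16, y in [4, 15]  -> 2 point(s)
  x = 17: RHS = 11, y in [7, 12]  -> 2 point(s)
  x = 18: RHS = 7, y in [8, 11]  -> 2 point(s)
Affine points: 15. Add the point at infinity: total = 16.

#E(F_19) = 16


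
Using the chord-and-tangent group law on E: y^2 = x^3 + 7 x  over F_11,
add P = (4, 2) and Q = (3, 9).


P != Q, so use the chord formula.
s = (y2 - y1) / (x2 - x1) = (7) / (10) mod 11 = 4
x3 = s^2 - x1 - x2 mod 11 = 4^2 - 4 - 3 = 9
y3 = s (x1 - x3) - y1 mod 11 = 4 * (4 - 9) - 2 = 0

P + Q = (9, 0)


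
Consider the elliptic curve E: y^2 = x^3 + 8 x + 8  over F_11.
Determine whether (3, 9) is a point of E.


Check whether y^2 = x^3 + 8 x + 8 (mod 11) for (x, y) = (3, 9).
LHS: y^2 = 9^2 mod 11 = 4
RHS: x^3 + 8 x + 8 = 3^3 + 8*3 + 8 mod 11 = 4
LHS = RHS

Yes, on the curve


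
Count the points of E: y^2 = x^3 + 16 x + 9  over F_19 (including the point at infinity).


For each x in F_19, count y with y^2 = x^3 + 16 x + 9 mod 19:
  x = 0: RHS = 9, y in [3, 16]  -> 2 point(s)
  x = 1: RHS = 7, y in [8, 11]  -> 2 point(s)
  x = 2: RHS = 11, y in [7, 12]  -> 2 point(s)
  x = 4: RHS = 4, y in [2, 17]  -> 2 point(s)
  x = 5: RHS = 5, y in [9, 10]  -> 2 point(s)
  x = 6: RHS = 17, y in [6, 13]  -> 2 point(s)
  x = 13: RHS = 1, y in [1, 18]  -> 2 point(s)
  x = 17: RHS = 7, y in [8, 11]  -> 2 point(s)
  x = 18: RHS = 11, y in [7, 12]  -> 2 point(s)
Affine points: 18. Add the point at infinity: total = 19.

#E(F_19) = 19


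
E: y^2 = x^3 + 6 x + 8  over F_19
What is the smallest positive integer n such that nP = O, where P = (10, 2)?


Compute successive multiples of P until we hit O:
  1P = (10, 2)
  2P = (4, 1)
  3P = (14, 10)
  4P = (18, 1)
  5P = (2, 16)
  6P = (16, 18)
  7P = (17, 11)
  8P = (8, 6)
  ... (continuing to 19P)
  19P = O

ord(P) = 19


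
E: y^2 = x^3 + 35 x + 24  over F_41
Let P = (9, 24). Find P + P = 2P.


Doubling: s = (3 x1^2 + a) / (2 y1)
s = (3*9^2 + 35) / (2*24) mod 41 = 28
x3 = s^2 - 2 x1 mod 41 = 28^2 - 2*9 = 28
y3 = s (x1 - x3) - y1 mod 41 = 28 * (9 - 28) - 24 = 18

2P = (28, 18)


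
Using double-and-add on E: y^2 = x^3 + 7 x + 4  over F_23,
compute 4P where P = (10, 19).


k = 4 = 100_2 (binary, LSB first: 001)
Double-and-add from P = (10, 19):
  bit 0 = 0: acc unchanged = O
  bit 1 = 0: acc unchanged = O
  bit 2 = 1: acc = O + (10, 4) = (10, 4)

4P = (10, 4)


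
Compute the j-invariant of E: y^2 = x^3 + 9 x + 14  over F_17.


Delta = -16(4 a^3 + 27 b^2) mod 17 = 14
-1728 * (4 a)^3 = -1728 * (4*9)^3 mod 17 = 14
j = 14 * 14^(-1) mod 17 = 1

j = 1 (mod 17)


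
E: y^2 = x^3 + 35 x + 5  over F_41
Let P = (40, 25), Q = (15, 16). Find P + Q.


P != Q, so use the chord formula.
s = (y2 - y1) / (x2 - x1) = (32) / (16) mod 41 = 2
x3 = s^2 - x1 - x2 mod 41 = 2^2 - 40 - 15 = 31
y3 = s (x1 - x3) - y1 mod 41 = 2 * (40 - 31) - 25 = 34

P + Q = (31, 34)


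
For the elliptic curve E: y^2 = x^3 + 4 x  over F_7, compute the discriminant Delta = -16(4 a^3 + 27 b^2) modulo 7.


4 a^3 + 27 b^2 = 4*4^3 + 27*0^2 = 256 + 0 = 256
Delta = -16 * (256) = -4096
Delta mod 7 = 6

Delta = 6 (mod 7)


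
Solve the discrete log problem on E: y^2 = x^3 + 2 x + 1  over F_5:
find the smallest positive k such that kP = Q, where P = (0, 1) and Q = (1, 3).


Enumerate multiples of P until we hit Q = (1, 3):
  1P = (0, 1)
  2P = (1, 3)
Match found at i = 2.

k = 2


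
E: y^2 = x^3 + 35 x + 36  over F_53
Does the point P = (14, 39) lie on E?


Check whether y^2 = x^3 + 35 x + 36 (mod 53) for (x, y) = (14, 39).
LHS: y^2 = 39^2 mod 53 = 37
RHS: x^3 + 35 x + 36 = 14^3 + 35*14 + 36 mod 53 = 37
LHS = RHS

Yes, on the curve


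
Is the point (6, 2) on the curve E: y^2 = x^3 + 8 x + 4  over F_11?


Check whether y^2 = x^3 + 8 x + 4 (mod 11) for (x, y) = (6, 2).
LHS: y^2 = 2^2 mod 11 = 4
RHS: x^3 + 8 x + 4 = 6^3 + 8*6 + 4 mod 11 = 4
LHS = RHS

Yes, on the curve


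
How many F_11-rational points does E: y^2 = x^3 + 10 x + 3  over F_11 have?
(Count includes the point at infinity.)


For each x in F_11, count y with y^2 = x^3 + 10 x + 3 mod 11:
  x = 0: RHS = 3, y in [5, 6]  -> 2 point(s)
  x = 1: RHS = 3, y in [5, 6]  -> 2 point(s)
  x = 2: RHS = 9, y in [3, 8]  -> 2 point(s)
  x = 3: RHS = 5, y in [4, 7]  -> 2 point(s)
  x = 6: RHS = 4, y in [2, 9]  -> 2 point(s)
  x = 7: RHS = 9, y in [3, 8]  -> 2 point(s)
  x = 8: RHS = 1, y in [1, 10]  -> 2 point(s)
  x = 10: RHS = 3, y in [5, 6]  -> 2 point(s)
Affine points: 16. Add the point at infinity: total = 17.

#E(F_11) = 17


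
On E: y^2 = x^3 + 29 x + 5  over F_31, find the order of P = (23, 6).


Compute successive multiples of P until we hit O:
  1P = (23, 6)
  2P = (23, 25)
  3P = O

ord(P) = 3


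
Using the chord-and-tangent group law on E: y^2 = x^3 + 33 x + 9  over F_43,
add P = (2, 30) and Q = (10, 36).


P != Q, so use the chord formula.
s = (y2 - y1) / (x2 - x1) = (6) / (8) mod 43 = 33
x3 = s^2 - x1 - x2 mod 43 = 33^2 - 2 - 10 = 2
y3 = s (x1 - x3) - y1 mod 43 = 33 * (2 - 2) - 30 = 13

P + Q = (2, 13)


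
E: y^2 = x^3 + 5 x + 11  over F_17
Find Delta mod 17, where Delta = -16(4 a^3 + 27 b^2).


4 a^3 + 27 b^2 = 4*5^3 + 27*11^2 = 500 + 3267 = 3767
Delta = -16 * (3767) = -60272
Delta mod 17 = 10

Delta = 10 (mod 17)


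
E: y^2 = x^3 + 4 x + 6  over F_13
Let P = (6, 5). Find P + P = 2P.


Doubling: s = (3 x1^2 + a) / (2 y1)
s = (3*6^2 + 4) / (2*5) mod 13 = 6
x3 = s^2 - 2 x1 mod 13 = 6^2 - 2*6 = 11
y3 = s (x1 - x3) - y1 mod 13 = 6 * (6 - 11) - 5 = 4

2P = (11, 4)


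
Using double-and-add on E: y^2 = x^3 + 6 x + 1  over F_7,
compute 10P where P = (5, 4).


k = 10 = 1010_2 (binary, LSB first: 0101)
Double-and-add from P = (5, 4):
  bit 0 = 0: acc unchanged = O
  bit 1 = 1: acc = O + (6, 6) = (6, 6)
  bit 2 = 0: acc unchanged = (6, 6)
  bit 3 = 1: acc = (6, 6) + (3, 2) = (6, 1)

10P = (6, 1)


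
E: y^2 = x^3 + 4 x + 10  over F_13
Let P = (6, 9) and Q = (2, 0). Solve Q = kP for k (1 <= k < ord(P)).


Enumerate multiples of P until we hit Q = (2, 0):
  1P = (6, 9)
  2P = (2, 0)
Match found at i = 2.

k = 2


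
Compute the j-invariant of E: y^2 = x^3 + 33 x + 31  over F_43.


Delta = -16(4 a^3 + 27 b^2) mod 43 = 29
-1728 * (4 a)^3 = -1728 * (4*33)^3 mod 43 = 42
j = 42 * 29^(-1) mod 43 = 40

j = 40 (mod 43)


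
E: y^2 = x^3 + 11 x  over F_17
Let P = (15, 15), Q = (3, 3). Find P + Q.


P != Q, so use the chord formula.
s = (y2 - y1) / (x2 - x1) = (5) / (5) mod 17 = 1
x3 = s^2 - x1 - x2 mod 17 = 1^2 - 15 - 3 = 0
y3 = s (x1 - x3) - y1 mod 17 = 1 * (15 - 0) - 15 = 0

P + Q = (0, 0)


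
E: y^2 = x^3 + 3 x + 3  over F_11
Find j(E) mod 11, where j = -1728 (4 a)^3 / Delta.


Delta = -16(4 a^3 + 27 b^2) mod 11 = 5
-1728 * (4 a)^3 = -1728 * (4*3)^3 mod 11 = 10
j = 10 * 5^(-1) mod 11 = 2

j = 2 (mod 11)


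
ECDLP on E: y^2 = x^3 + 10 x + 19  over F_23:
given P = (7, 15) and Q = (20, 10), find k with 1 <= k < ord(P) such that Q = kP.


Enumerate multiples of P until we hit Q = (20, 10):
  1P = (7, 15)
  2P = (22, 10)
  3P = (12, 2)
  4P = (8, 6)
  5P = (20, 10)
Match found at i = 5.

k = 5


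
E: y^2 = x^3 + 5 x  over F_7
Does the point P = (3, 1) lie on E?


Check whether y^2 = x^3 + 5 x + 0 (mod 7) for (x, y) = (3, 1).
LHS: y^2 = 1^2 mod 7 = 1
RHS: x^3 + 5 x + 0 = 3^3 + 5*3 + 0 mod 7 = 0
LHS != RHS

No, not on the curve


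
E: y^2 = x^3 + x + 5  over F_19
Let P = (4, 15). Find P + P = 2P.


Doubling: s = (3 x1^2 + a) / (2 y1)
s = (3*4^2 + 1) / (2*15) mod 19 = 1
x3 = s^2 - 2 x1 mod 19 = 1^2 - 2*4 = 12
y3 = s (x1 - x3) - y1 mod 19 = 1 * (4 - 12) - 15 = 15

2P = (12, 15)


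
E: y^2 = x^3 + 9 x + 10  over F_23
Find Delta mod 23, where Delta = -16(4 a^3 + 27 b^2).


4 a^3 + 27 b^2 = 4*9^3 + 27*10^2 = 2916 + 2700 = 5616
Delta = -16 * (5616) = -89856
Delta mod 23 = 5

Delta = 5 (mod 23)


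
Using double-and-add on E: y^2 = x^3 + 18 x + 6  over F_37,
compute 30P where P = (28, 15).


k = 30 = 11110_2 (binary, LSB first: 01111)
Double-and-add from P = (28, 15):
  bit 0 = 0: acc unchanged = O
  bit 1 = 1: acc = O + (6, 21) = (6, 21)
  bit 2 = 1: acc = (6, 21) + (34, 6) = (8, 25)
  bit 3 = 1: acc = (8, 25) + (27, 11) = (9, 3)
  bit 4 = 1: acc = (9, 3) + (21, 32) = (28, 22)

30P = (28, 22)


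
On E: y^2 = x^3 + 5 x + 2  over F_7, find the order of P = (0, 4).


Compute successive multiples of P until we hit O:
  1P = (0, 4)
  2P = (4, 4)
  3P = (3, 3)
  4P = (1, 1)
  5P = (1, 6)
  6P = (3, 4)
  7P = (4, 3)
  8P = (0, 3)
  ... (continuing to 9P)
  9P = O

ord(P) = 9


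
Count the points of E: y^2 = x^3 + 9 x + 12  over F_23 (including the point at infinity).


For each x in F_23, count y with y^2 = x^3 + 9 x + 12 mod 23:
  x = 0: RHS = 12, y in [9, 14]  -> 2 point(s)
  x = 6: RHS = 6, y in [11, 12]  -> 2 point(s)
  x = 7: RHS = 4, y in [2, 21]  -> 2 point(s)
  x = 11: RHS = 16, y in [4, 19]  -> 2 point(s)
  x = 12: RHS = 8, y in [10, 13]  -> 2 point(s)
  x = 13: RHS = 3, y in [7, 16]  -> 2 point(s)
  x = 15: RHS = 3, y in [7, 16]  -> 2 point(s)
  x = 17: RHS = 18, y in [8, 15]  -> 2 point(s)
  x = 18: RHS = 3, y in [7, 16]  -> 2 point(s)
  x = 19: RHS = 4, y in [2, 21]  -> 2 point(s)
  x = 20: RHS = 4, y in [2, 21]  -> 2 point(s)
  x = 21: RHS = 9, y in [3, 20]  -> 2 point(s)
  x = 22: RHS = 2, y in [5, 18]  -> 2 point(s)
Affine points: 26. Add the point at infinity: total = 27.

#E(F_23) = 27


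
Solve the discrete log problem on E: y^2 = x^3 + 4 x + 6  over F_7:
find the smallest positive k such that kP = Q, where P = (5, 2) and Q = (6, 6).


Enumerate multiples of P until we hit Q = (6, 6):
  1P = (5, 2)
  2P = (6, 1)
  3P = (4, 4)
  4P = (2, 6)
  5P = (1, 2)
  6P = (1, 5)
  7P = (2, 1)
  8P = (4, 3)
  9P = (6, 6)
Match found at i = 9.

k = 9


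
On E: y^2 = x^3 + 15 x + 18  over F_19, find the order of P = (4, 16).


Compute successive multiples of P until we hit O:
  1P = (4, 16)
  2P = (12, 11)
  3P = (12, 8)
  4P = (4, 3)
  5P = O

ord(P) = 5


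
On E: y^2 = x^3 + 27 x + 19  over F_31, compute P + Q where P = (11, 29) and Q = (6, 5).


P != Q, so use the chord formula.
s = (y2 - y1) / (x2 - x1) = (7) / (26) mod 31 = 11
x3 = s^2 - x1 - x2 mod 31 = 11^2 - 11 - 6 = 11
y3 = s (x1 - x3) - y1 mod 31 = 11 * (11 - 11) - 29 = 2

P + Q = (11, 2)


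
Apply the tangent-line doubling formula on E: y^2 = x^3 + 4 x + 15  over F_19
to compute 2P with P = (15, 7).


Doubling: s = (3 x1^2 + a) / (2 y1)
s = (3*15^2 + 4) / (2*7) mod 19 = 1
x3 = s^2 - 2 x1 mod 19 = 1^2 - 2*15 = 9
y3 = s (x1 - x3) - y1 mod 19 = 1 * (15 - 9) - 7 = 18

2P = (9, 18)


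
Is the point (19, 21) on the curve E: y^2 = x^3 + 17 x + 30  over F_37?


Check whether y^2 = x^3 + 17 x + 30 (mod 37) for (x, y) = (19, 21).
LHS: y^2 = 21^2 mod 37 = 34
RHS: x^3 + 17 x + 30 = 19^3 + 17*19 + 30 mod 37 = 34
LHS = RHS

Yes, on the curve


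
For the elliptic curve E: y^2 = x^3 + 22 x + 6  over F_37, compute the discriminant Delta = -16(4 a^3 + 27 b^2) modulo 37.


4 a^3 + 27 b^2 = 4*22^3 + 27*6^2 = 42592 + 972 = 43564
Delta = -16 * (43564) = -697024
Delta mod 37 = 19

Delta = 19 (mod 37)


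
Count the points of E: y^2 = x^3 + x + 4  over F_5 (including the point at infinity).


For each x in F_5, count y with y^2 = x^3 + 1 x + 4 mod 5:
  x = 0: RHS = 4, y in [2, 3]  -> 2 point(s)
  x = 1: RHS = 1, y in [1, 4]  -> 2 point(s)
  x = 2: RHS = 4, y in [2, 3]  -> 2 point(s)
  x = 3: RHS = 4, y in [2, 3]  -> 2 point(s)
Affine points: 8. Add the point at infinity: total = 9.

#E(F_5) = 9


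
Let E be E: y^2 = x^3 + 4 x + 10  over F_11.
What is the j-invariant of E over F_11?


Delta = -16(4 a^3 + 27 b^2) mod 11 = 4
-1728 * (4 a)^3 = -1728 * (4*4)^3 mod 11 = 7
j = 7 * 4^(-1) mod 11 = 10

j = 10 (mod 11)


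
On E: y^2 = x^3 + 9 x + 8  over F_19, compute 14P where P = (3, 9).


k = 14 = 1110_2 (binary, LSB first: 0111)
Double-and-add from P = (3, 9):
  bit 0 = 0: acc unchanged = O
  bit 1 = 1: acc = O + (17, 1) = (17, 1)
  bit 2 = 1: acc = (17, 1) + (5, 11) = (13, 2)
  bit 3 = 1: acc = (13, 2) + (14, 3) = (12, 18)

14P = (12, 18)


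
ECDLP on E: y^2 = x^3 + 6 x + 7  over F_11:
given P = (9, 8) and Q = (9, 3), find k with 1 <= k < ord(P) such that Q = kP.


Enumerate multiples of P until we hit Q = (9, 3):
  1P = (9, 8)
  2P = (2, 4)
  3P = (1, 6)
  4P = (10, 0)
  5P = (1, 5)
  6P = (2, 7)
  7P = (9, 3)
Match found at i = 7.

k = 7


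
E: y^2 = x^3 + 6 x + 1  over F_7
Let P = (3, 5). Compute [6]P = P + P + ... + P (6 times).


k = 6 = 110_2 (binary, LSB first: 011)
Double-and-add from P = (3, 5):
  bit 0 = 0: acc unchanged = O
  bit 1 = 1: acc = O + (3, 2) = (3, 2)
  bit 2 = 1: acc = (3, 2) + (3, 5) = O

6P = O


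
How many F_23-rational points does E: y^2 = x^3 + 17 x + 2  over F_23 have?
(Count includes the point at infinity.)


For each x in F_23, count y with y^2 = x^3 + 17 x + 2 mod 23:
  x = 0: RHS = 2, y in [5, 18]  -> 2 point(s)
  x = 7: RHS = 4, y in [2, 21]  -> 2 point(s)
  x = 8: RHS = 6, y in [11, 12]  -> 2 point(s)
  x = 11: RHS = 2, y in [5, 18]  -> 2 point(s)
  x = 12: RHS = 2, y in [5, 18]  -> 2 point(s)
  x = 16: RHS = 0, y in [0]  -> 1 point(s)
  x = 17: RHS = 6, y in [11, 12]  -> 2 point(s)
  x = 19: RHS = 8, y in [10, 13]  -> 2 point(s)
  x = 20: RHS = 16, y in [4, 19]  -> 2 point(s)
  x = 21: RHS = 6, y in [11, 12]  -> 2 point(s)
Affine points: 19. Add the point at infinity: total = 20.

#E(F_23) = 20


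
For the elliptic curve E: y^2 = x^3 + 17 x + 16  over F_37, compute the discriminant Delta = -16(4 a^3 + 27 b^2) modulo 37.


4 a^3 + 27 b^2 = 4*17^3 + 27*16^2 = 19652 + 6912 = 26564
Delta = -16 * (26564) = -425024
Delta mod 37 = 32

Delta = 32 (mod 37)


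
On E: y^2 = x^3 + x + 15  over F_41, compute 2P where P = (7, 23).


Doubling: s = (3 x1^2 + a) / (2 y1)
s = (3*7^2 + 1) / (2*23) mod 41 = 5
x3 = s^2 - 2 x1 mod 41 = 5^2 - 2*7 = 11
y3 = s (x1 - x3) - y1 mod 41 = 5 * (7 - 11) - 23 = 39

2P = (11, 39)


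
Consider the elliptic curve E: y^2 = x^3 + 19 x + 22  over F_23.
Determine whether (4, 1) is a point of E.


Check whether y^2 = x^3 + 19 x + 22 (mod 23) for (x, y) = (4, 1).
LHS: y^2 = 1^2 mod 23 = 1
RHS: x^3 + 19 x + 22 = 4^3 + 19*4 + 22 mod 23 = 1
LHS = RHS

Yes, on the curve


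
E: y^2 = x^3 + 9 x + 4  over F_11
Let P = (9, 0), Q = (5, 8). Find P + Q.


P != Q, so use the chord formula.
s = (y2 - y1) / (x2 - x1) = (8) / (7) mod 11 = 9
x3 = s^2 - x1 - x2 mod 11 = 9^2 - 9 - 5 = 1
y3 = s (x1 - x3) - y1 mod 11 = 9 * (9 - 1) - 0 = 6

P + Q = (1, 6)


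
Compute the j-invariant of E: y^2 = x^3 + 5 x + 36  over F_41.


Delta = -16(4 a^3 + 27 b^2) mod 41 = 19
-1728 * (4 a)^3 = -1728 * (4*5)^3 mod 41 = 11
j = 11 * 19^(-1) mod 41 = 20

j = 20 (mod 41)


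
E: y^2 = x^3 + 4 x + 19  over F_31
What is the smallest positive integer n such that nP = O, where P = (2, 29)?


Compute successive multiples of P until we hit O:
  1P = (2, 29)
  2P = (12, 11)
  3P = (19, 14)
  4P = (17, 28)
  5P = (16, 5)
  6P = (21, 8)
  7P = (13, 6)
  8P = (5, 28)
  ... (continuing to 39P)
  39P = O

ord(P) = 39


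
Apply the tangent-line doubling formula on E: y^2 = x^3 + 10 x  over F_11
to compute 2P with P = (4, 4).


Doubling: s = (3 x1^2 + a) / (2 y1)
s = (3*4^2 + 10) / (2*4) mod 11 = 10
x3 = s^2 - 2 x1 mod 11 = 10^2 - 2*4 = 4
y3 = s (x1 - x3) - y1 mod 11 = 10 * (4 - 4) - 4 = 7

2P = (4, 7)


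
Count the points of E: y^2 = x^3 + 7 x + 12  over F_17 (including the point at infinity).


For each x in F_17, count y with y^2 = x^3 + 7 x + 12 mod 17:
  x = 2: RHS = 0, y in [0]  -> 1 point(s)
  x = 3: RHS = 9, y in [3, 14]  -> 2 point(s)
  x = 4: RHS = 2, y in [6, 11]  -> 2 point(s)
  x = 5: RHS = 2, y in [6, 11]  -> 2 point(s)
  x = 6: RHS = 15, y in [7, 10]  -> 2 point(s)
  x = 7: RHS = 13, y in [8, 9]  -> 2 point(s)
  x = 8: RHS = 2, y in [6, 11]  -> 2 point(s)
  x = 11: RHS = 9, y in [3, 14]  -> 2 point(s)
  x = 14: RHS = 15, y in [7, 10]  -> 2 point(s)
  x = 16: RHS = 4, y in [2, 15]  -> 2 point(s)
Affine points: 19. Add the point at infinity: total = 20.

#E(F_17) = 20


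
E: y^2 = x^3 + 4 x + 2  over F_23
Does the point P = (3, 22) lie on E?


Check whether y^2 = x^3 + 4 x + 2 (mod 23) for (x, y) = (3, 22).
LHS: y^2 = 22^2 mod 23 = 1
RHS: x^3 + 4 x + 2 = 3^3 + 4*3 + 2 mod 23 = 18
LHS != RHS

No, not on the curve


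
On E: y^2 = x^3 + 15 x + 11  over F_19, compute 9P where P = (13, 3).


k = 9 = 1001_2 (binary, LSB first: 1001)
Double-and-add from P = (13, 3):
  bit 0 = 1: acc = O + (13, 3) = (13, 3)
  bit 1 = 0: acc unchanged = (13, 3)
  bit 2 = 0: acc unchanged = (13, 3)
  bit 3 = 1: acc = (13, 3) + (17, 12) = (0, 12)

9P = (0, 12)


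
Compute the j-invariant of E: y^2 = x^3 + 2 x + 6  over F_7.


Delta = -16(4 a^3 + 27 b^2) mod 7 = 1
-1728 * (4 a)^3 = -1728 * (4*2)^3 mod 7 = 1
j = 1 * 1^(-1) mod 7 = 1

j = 1 (mod 7)


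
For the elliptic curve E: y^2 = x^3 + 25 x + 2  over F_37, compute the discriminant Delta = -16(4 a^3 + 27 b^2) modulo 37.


4 a^3 + 27 b^2 = 4*25^3 + 27*2^2 = 62500 + 108 = 62608
Delta = -16 * (62608) = -1001728
Delta mod 37 = 10

Delta = 10 (mod 37)


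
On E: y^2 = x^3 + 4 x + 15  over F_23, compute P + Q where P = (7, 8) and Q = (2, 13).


P != Q, so use the chord formula.
s = (y2 - y1) / (x2 - x1) = (5) / (18) mod 23 = 22
x3 = s^2 - x1 - x2 mod 23 = 22^2 - 7 - 2 = 15
y3 = s (x1 - x3) - y1 mod 23 = 22 * (7 - 15) - 8 = 0

P + Q = (15, 0)


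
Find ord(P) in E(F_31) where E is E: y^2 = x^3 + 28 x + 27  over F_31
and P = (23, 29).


Compute successive multiples of P until we hit O:
  1P = (23, 29)
  2P = (3, 18)
  3P = (6, 16)
  4P = (22, 21)
  5P = (19, 3)
  6P = (8, 22)
  7P = (10, 6)
  8P = (7, 16)
  ... (continuing to 40P)
  40P = O

ord(P) = 40


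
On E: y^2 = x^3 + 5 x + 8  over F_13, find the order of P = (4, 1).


Compute successive multiples of P until we hit O:
  1P = (4, 1)
  2P = (2, 0)
  3P = (4, 12)
  4P = O

ord(P) = 4


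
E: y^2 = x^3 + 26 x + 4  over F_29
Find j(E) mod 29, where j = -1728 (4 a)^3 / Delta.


Delta = -16(4 a^3 + 27 b^2) mod 29 = 7
-1728 * (4 a)^3 = -1728 * (4*26)^3 mod 29 = 28
j = 28 * 7^(-1) mod 29 = 4

j = 4 (mod 29)


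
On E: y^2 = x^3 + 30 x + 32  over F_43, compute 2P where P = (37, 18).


Doubling: s = (3 x1^2 + a) / (2 y1)
s = (3*37^2 + 30) / (2*18) mod 43 = 11
x3 = s^2 - 2 x1 mod 43 = 11^2 - 2*37 = 4
y3 = s (x1 - x3) - y1 mod 43 = 11 * (37 - 4) - 18 = 1

2P = (4, 1)


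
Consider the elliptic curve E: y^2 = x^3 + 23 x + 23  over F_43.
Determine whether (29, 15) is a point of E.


Check whether y^2 = x^3 + 23 x + 23 (mod 43) for (x, y) = (29, 15).
LHS: y^2 = 15^2 mod 43 = 10
RHS: x^3 + 23 x + 23 = 29^3 + 23*29 + 23 mod 43 = 10
LHS = RHS

Yes, on the curve


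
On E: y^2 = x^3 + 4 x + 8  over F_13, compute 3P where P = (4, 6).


k = 3 = 11_2 (binary, LSB first: 11)
Double-and-add from P = (4, 6):
  bit 0 = 1: acc = O + (4, 6) = (4, 6)
  bit 1 = 1: acc = (4, 6) + (5, 7) = (5, 6)

3P = (5, 6)


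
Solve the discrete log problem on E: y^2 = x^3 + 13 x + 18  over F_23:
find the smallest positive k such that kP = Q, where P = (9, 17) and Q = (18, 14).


Enumerate multiples of P until we hit Q = (18, 14):
  1P = (9, 17)
  2P = (18, 14)
Match found at i = 2.

k = 2


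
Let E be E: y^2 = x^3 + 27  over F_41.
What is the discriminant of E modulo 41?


4 a^3 + 27 b^2 = 4*0^3 + 27*27^2 = 0 + 19683 = 19683
Delta = -16 * (19683) = -314928
Delta mod 41 = 34

Delta = 34 (mod 41)


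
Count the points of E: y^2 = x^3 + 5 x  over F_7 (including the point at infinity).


For each x in F_7, count y with y^2 = x^3 + 5 x + 0 mod 7:
  x = 0: RHS = 0, y in [0]  -> 1 point(s)
  x = 2: RHS = 4, y in [2, 5]  -> 2 point(s)
  x = 3: RHS = 0, y in [0]  -> 1 point(s)
  x = 4: RHS = 0, y in [0]  -> 1 point(s)
  x = 6: RHS = 1, y in [1, 6]  -> 2 point(s)
Affine points: 7. Add the point at infinity: total = 8.

#E(F_7) = 8


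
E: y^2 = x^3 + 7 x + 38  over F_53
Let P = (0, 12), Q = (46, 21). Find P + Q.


P != Q, so use the chord formula.
s = (y2 - y1) / (x2 - x1) = (9) / (46) mod 53 = 29
x3 = s^2 - x1 - x2 mod 53 = 29^2 - 0 - 46 = 0
y3 = s (x1 - x3) - y1 mod 53 = 29 * (0 - 0) - 12 = 41

P + Q = (0, 41)


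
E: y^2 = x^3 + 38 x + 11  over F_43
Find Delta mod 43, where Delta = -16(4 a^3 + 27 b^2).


4 a^3 + 27 b^2 = 4*38^3 + 27*11^2 = 219488 + 3267 = 222755
Delta = -16 * (222755) = -3564080
Delta mod 43 = 18

Delta = 18 (mod 43)


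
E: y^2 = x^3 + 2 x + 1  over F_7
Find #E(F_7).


For each x in F_7, count y with y^2 = x^3 + 2 x + 1 mod 7:
  x = 0: RHS = 1, y in [1, 6]  -> 2 point(s)
  x = 1: RHS = 4, y in [2, 5]  -> 2 point(s)
Affine points: 4. Add the point at infinity: total = 5.

#E(F_7) = 5


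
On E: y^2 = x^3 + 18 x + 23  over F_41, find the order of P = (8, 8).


Compute successive multiples of P until we hit O:
  1P = (8, 8)
  2P = (7, 0)
  3P = (8, 33)
  4P = O

ord(P) = 4


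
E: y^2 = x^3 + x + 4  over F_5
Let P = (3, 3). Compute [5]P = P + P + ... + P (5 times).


k = 5 = 101_2 (binary, LSB first: 101)
Double-and-add from P = (3, 3):
  bit 0 = 1: acc = O + (3, 3) = (3, 3)
  bit 1 = 0: acc unchanged = (3, 3)
  bit 2 = 1: acc = (3, 3) + (3, 3) = (3, 2)

5P = (3, 2)


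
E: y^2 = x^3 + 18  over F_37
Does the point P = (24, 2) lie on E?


Check whether y^2 = x^3 + 0 x + 18 (mod 37) for (x, y) = (24, 2).
LHS: y^2 = 2^2 mod 37 = 4
RHS: x^3 + 0 x + 18 = 24^3 + 0*24 + 18 mod 37 = 4
LHS = RHS

Yes, on the curve


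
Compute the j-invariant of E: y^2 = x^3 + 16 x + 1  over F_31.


Delta = -16(4 a^3 + 27 b^2) mod 31 = 25
-1728 * (4 a)^3 = -1728 * (4*16)^3 mod 31 = 2
j = 2 * 25^(-1) mod 31 = 10

j = 10 (mod 31)


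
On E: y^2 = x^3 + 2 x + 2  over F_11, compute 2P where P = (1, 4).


Doubling: s = (3 x1^2 + a) / (2 y1)
s = (3*1^2 + 2) / (2*4) mod 11 = 2
x3 = s^2 - 2 x1 mod 11 = 2^2 - 2*1 = 2
y3 = s (x1 - x3) - y1 mod 11 = 2 * (1 - 2) - 4 = 5

2P = (2, 5)


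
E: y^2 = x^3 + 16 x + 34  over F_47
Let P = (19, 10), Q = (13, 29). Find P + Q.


P != Q, so use the chord formula.
s = (y2 - y1) / (x2 - x1) = (19) / (41) mod 47 = 36
x3 = s^2 - x1 - x2 mod 47 = 36^2 - 19 - 13 = 42
y3 = s (x1 - x3) - y1 mod 47 = 36 * (19 - 42) - 10 = 8

P + Q = (42, 8)


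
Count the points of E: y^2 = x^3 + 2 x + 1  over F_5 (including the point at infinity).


For each x in F_5, count y with y^2 = x^3 + 2 x + 1 mod 5:
  x = 0: RHS = 1, y in [1, 4]  -> 2 point(s)
  x = 1: RHS = 4, y in [2, 3]  -> 2 point(s)
  x = 3: RHS = 4, y in [2, 3]  -> 2 point(s)
Affine points: 6. Add the point at infinity: total = 7.

#E(F_5) = 7


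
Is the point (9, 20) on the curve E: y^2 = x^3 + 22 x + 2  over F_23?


Check whether y^2 = x^3 + 22 x + 2 (mod 23) for (x, y) = (9, 20).
LHS: y^2 = 20^2 mod 23 = 9
RHS: x^3 + 22 x + 2 = 9^3 + 22*9 + 2 mod 23 = 9
LHS = RHS

Yes, on the curve


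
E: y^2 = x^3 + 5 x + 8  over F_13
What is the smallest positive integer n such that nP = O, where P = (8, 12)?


Compute successive multiples of P until we hit O:
  1P = (8, 12)
  2P = (11, 4)
  3P = (4, 12)
  4P = (1, 1)
  5P = (7, 10)
  6P = (2, 0)
  7P = (7, 3)
  8P = (1, 12)
  ... (continuing to 12P)
  12P = O

ord(P) = 12


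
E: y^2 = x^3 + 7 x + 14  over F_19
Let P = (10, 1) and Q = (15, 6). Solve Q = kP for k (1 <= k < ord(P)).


Enumerate multiples of P until we hit Q = (15, 6):
  1P = (10, 1)
  2P = (6, 5)
  3P = (4, 12)
  4P = (11, 4)
  5P = (7, 8)
  6P = (18, 5)
  7P = (15, 6)
Match found at i = 7.

k = 7


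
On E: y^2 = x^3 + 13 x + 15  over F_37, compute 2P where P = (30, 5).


k = 2 = 10_2 (binary, LSB first: 01)
Double-and-add from P = (30, 5):
  bit 0 = 0: acc unchanged = O
  bit 1 = 1: acc = O + (11, 3) = (11, 3)

2P = (11, 3)


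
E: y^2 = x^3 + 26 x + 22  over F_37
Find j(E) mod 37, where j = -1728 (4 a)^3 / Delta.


Delta = -16(4 a^3 + 27 b^2) mod 37 = 9
-1728 * (4 a)^3 = -1728 * (4*26)^3 mod 37 = 1
j = 1 * 9^(-1) mod 37 = 33

j = 33 (mod 37)


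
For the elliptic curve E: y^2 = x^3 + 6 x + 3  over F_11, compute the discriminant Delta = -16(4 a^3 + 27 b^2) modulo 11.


4 a^3 + 27 b^2 = 4*6^3 + 27*3^2 = 864 + 243 = 1107
Delta = -16 * (1107) = -17712
Delta mod 11 = 9

Delta = 9 (mod 11)


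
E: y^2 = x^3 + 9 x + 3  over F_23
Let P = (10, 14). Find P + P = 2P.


Doubling: s = (3 x1^2 + a) / (2 y1)
s = (3*10^2 + 9) / (2*14) mod 23 = 2
x3 = s^2 - 2 x1 mod 23 = 2^2 - 2*10 = 7
y3 = s (x1 - x3) - y1 mod 23 = 2 * (10 - 7) - 14 = 15

2P = (7, 15)


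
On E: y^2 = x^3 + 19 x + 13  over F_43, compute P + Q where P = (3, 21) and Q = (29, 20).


P != Q, so use the chord formula.
s = (y2 - y1) / (x2 - x1) = (42) / (26) mod 43 = 38
x3 = s^2 - x1 - x2 mod 43 = 38^2 - 3 - 29 = 36
y3 = s (x1 - x3) - y1 mod 43 = 38 * (3 - 36) - 21 = 15

P + Q = (36, 15)


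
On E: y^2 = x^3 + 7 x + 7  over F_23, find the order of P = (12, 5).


Compute successive multiples of P until we hit O:
  1P = (12, 5)
  2P = (11, 9)
  3P = (16, 11)
  4P = (3, 20)
  5P = (21, 10)
  6P = (17, 5)
  7P = (17, 18)
  8P = (21, 13)
  ... (continuing to 13P)
  13P = O

ord(P) = 13


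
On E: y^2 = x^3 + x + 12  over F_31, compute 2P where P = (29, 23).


Doubling: s = (3 x1^2 + a) / (2 y1)
s = (3*29^2 + 1) / (2*23) mod 31 = 5
x3 = s^2 - 2 x1 mod 31 = 5^2 - 2*29 = 29
y3 = s (x1 - x3) - y1 mod 31 = 5 * (29 - 29) - 23 = 8

2P = (29, 8)


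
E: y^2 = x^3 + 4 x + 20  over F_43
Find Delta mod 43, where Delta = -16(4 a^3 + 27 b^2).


4 a^3 + 27 b^2 = 4*4^3 + 27*20^2 = 256 + 10800 = 11056
Delta = -16 * (11056) = -176896
Delta mod 43 = 6

Delta = 6 (mod 43)


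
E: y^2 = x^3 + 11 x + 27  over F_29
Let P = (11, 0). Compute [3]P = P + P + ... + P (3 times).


k = 3 = 11_2 (binary, LSB first: 11)
Double-and-add from P = (11, 0):
  bit 0 = 1: acc = O + (11, 0) = (11, 0)
  bit 1 = 1: acc = (11, 0) + O = (11, 0)

3P = (11, 0)


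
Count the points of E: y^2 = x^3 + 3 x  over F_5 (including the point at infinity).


For each x in F_5, count y with y^2 = x^3 + 3 x + 0 mod 5:
  x = 0: RHS = 0, y in [0]  -> 1 point(s)
  x = 1: RHS = 4, y in [2, 3]  -> 2 point(s)
  x = 2: RHS = 4, y in [2, 3]  -> 2 point(s)
  x = 3: RHS = 1, y in [1, 4]  -> 2 point(s)
  x = 4: RHS = 1, y in [1, 4]  -> 2 point(s)
Affine points: 9. Add the point at infinity: total = 10.

#E(F_5) = 10


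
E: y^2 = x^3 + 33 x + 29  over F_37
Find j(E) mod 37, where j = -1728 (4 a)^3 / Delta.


Delta = -16(4 a^3 + 27 b^2) mod 37 = 17
-1728 * (4 a)^3 = -1728 * (4*33)^3 mod 37 = 10
j = 10 * 17^(-1) mod 37 = 18

j = 18 (mod 37)


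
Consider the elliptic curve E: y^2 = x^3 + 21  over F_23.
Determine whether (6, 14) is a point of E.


Check whether y^2 = x^3 + 0 x + 21 (mod 23) for (x, y) = (6, 14).
LHS: y^2 = 14^2 mod 23 = 12
RHS: x^3 + 0 x + 21 = 6^3 + 0*6 + 21 mod 23 = 7
LHS != RHS

No, not on the curve


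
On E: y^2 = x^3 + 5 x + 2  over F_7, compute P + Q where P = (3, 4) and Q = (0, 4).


P != Q, so use the chord formula.
s = (y2 - y1) / (x2 - x1) = (0) / (4) mod 7 = 0
x3 = s^2 - x1 - x2 mod 7 = 0^2 - 3 - 0 = 4
y3 = s (x1 - x3) - y1 mod 7 = 0 * (3 - 4) - 4 = 3

P + Q = (4, 3)


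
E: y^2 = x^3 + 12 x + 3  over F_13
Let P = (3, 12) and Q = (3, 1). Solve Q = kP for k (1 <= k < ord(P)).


Enumerate multiples of P until we hit Q = (3, 1):
  1P = (3, 12)
  2P = (7, 1)
  3P = (0, 9)
  4P = (11, 6)
  5P = (2, 10)
  6P = (12, 9)
  7P = (1, 9)
  8P = (8, 0)
  9P = (1, 4)
  10P = (12, 4)
  11P = (2, 3)
  12P = (11, 7)
  13P = (0, 4)
  14P = (7, 12)
  15P = (3, 1)
Match found at i = 15.

k = 15


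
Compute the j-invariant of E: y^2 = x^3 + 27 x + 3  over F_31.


Delta = -16(4 a^3 + 27 b^2) mod 31 = 22
-1728 * (4 a)^3 = -1728 * (4*27)^3 mod 31 = 30
j = 30 * 22^(-1) mod 31 = 7

j = 7 (mod 31)


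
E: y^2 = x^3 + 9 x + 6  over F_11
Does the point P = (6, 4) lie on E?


Check whether y^2 = x^3 + 9 x + 6 (mod 11) for (x, y) = (6, 4).
LHS: y^2 = 4^2 mod 11 = 5
RHS: x^3 + 9 x + 6 = 6^3 + 9*6 + 6 mod 11 = 1
LHS != RHS

No, not on the curve


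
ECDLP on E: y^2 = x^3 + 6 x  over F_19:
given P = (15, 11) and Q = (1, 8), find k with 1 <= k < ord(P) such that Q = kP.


Enumerate multiples of P until we hit Q = (1, 8):
  1P = (15, 11)
  2P = (9, 2)
  3P = (2, 18)
  4P = (6, 9)
  5P = (14, 4)
  6P = (1, 11)
  7P = (3, 8)
  8P = (7, 10)
  9P = (8, 16)
  10P = (0, 0)
  11P = (8, 3)
  12P = (7, 9)
  13P = (3, 11)
  14P = (1, 8)
Match found at i = 14.

k = 14


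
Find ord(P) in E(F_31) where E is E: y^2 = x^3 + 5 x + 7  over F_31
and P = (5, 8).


Compute successive multiples of P until we hit O:
  1P = (5, 8)
  2P = (15, 4)
  3P = (0, 21)
  4P = (3, 24)
  5P = (25, 28)
  6P = (2, 26)
  7P = (29, 12)
  8P = (22, 15)
  ... (continuing to 36P)
  36P = O

ord(P) = 36


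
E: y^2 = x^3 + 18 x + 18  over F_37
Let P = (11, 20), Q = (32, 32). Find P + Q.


P != Q, so use the chord formula.
s = (y2 - y1) / (x2 - x1) = (12) / (21) mod 37 = 27
x3 = s^2 - x1 - x2 mod 37 = 27^2 - 11 - 32 = 20
y3 = s (x1 - x3) - y1 mod 37 = 27 * (11 - 20) - 20 = 33

P + Q = (20, 33)


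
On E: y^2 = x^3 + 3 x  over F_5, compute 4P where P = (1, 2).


k = 4 = 100_2 (binary, LSB first: 001)
Double-and-add from P = (1, 2):
  bit 0 = 0: acc unchanged = O
  bit 1 = 0: acc unchanged = O
  bit 2 = 1: acc = O + (1, 3) = (1, 3)

4P = (1, 3)


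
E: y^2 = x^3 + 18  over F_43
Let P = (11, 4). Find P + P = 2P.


Doubling: s = (3 x1^2 + a) / (2 y1)
s = (3*11^2 + 0) / (2*4) mod 43 = 40
x3 = s^2 - 2 x1 mod 43 = 40^2 - 2*11 = 30
y3 = s (x1 - x3) - y1 mod 43 = 40 * (11 - 30) - 4 = 10

2P = (30, 10)


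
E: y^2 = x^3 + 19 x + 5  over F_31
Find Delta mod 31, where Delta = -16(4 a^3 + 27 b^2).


4 a^3 + 27 b^2 = 4*19^3 + 27*5^2 = 27436 + 675 = 28111
Delta = -16 * (28111) = -449776
Delta mod 31 = 3

Delta = 3 (mod 31)


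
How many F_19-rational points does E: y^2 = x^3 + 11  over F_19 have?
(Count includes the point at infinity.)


For each x in F_19, count y with y^2 = x^3 + 0 x + 11 mod 19:
  x = 0: RHS = 11, y in [7, 12]  -> 2 point(s)
  x = 2: RHS = 0, y in [0]  -> 1 point(s)
  x = 3: RHS = 0, y in [0]  -> 1 point(s)
  x = 10: RHS = 4, y in [2, 17]  -> 2 point(s)
  x = 13: RHS = 4, y in [2, 17]  -> 2 point(s)
  x = 14: RHS = 0, y in [0]  -> 1 point(s)
  x = 15: RHS = 4, y in [2, 17]  -> 2 point(s)
Affine points: 11. Add the point at infinity: total = 12.

#E(F_19) = 12


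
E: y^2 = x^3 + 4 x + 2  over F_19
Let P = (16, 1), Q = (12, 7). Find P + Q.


P != Q, so use the chord formula.
s = (y2 - y1) / (x2 - x1) = (6) / (15) mod 19 = 8
x3 = s^2 - x1 - x2 mod 19 = 8^2 - 16 - 12 = 17
y3 = s (x1 - x3) - y1 mod 19 = 8 * (16 - 17) - 1 = 10

P + Q = (17, 10)


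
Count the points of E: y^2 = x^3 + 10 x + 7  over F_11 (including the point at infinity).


For each x in F_11, count y with y^2 = x^3 + 10 x + 7 mod 11:
  x = 3: RHS = 9, y in [3, 8]  -> 2 point(s)
  x = 4: RHS = 1, y in [1, 10]  -> 2 point(s)
  x = 8: RHS = 5, y in [4, 7]  -> 2 point(s)
  x = 9: RHS = 1, y in [1, 10]  -> 2 point(s)
Affine points: 8. Add the point at infinity: total = 9.

#E(F_11) = 9


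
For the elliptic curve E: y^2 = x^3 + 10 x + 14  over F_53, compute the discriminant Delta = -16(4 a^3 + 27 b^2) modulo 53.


4 a^3 + 27 b^2 = 4*10^3 + 27*14^2 = 4000 + 5292 = 9292
Delta = -16 * (9292) = -148672
Delta mod 53 = 46

Delta = 46 (mod 53)


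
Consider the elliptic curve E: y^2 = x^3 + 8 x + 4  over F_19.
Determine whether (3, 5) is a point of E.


Check whether y^2 = x^3 + 8 x + 4 (mod 19) for (x, y) = (3, 5).
LHS: y^2 = 5^2 mod 19 = 6
RHS: x^3 + 8 x + 4 = 3^3 + 8*3 + 4 mod 19 = 17
LHS != RHS

No, not on the curve


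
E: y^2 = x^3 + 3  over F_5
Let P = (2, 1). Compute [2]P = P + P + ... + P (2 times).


k = 2 = 10_2 (binary, LSB first: 01)
Double-and-add from P = (2, 1):
  bit 0 = 0: acc unchanged = O
  bit 1 = 1: acc = O + (2, 4) = (2, 4)

2P = (2, 4)


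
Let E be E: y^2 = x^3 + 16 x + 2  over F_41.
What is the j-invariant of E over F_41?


Delta = -16(4 a^3 + 27 b^2) mod 41 = 4
-1728 * (4 a)^3 = -1728 * (4*16)^3 mod 41 = 19
j = 19 * 4^(-1) mod 41 = 15

j = 15 (mod 41)


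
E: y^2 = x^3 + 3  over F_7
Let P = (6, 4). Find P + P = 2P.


Doubling: s = (3 x1^2 + a) / (2 y1)
s = (3*6^2 + 0) / (2*4) mod 7 = 3
x3 = s^2 - 2 x1 mod 7 = 3^2 - 2*6 = 4
y3 = s (x1 - x3) - y1 mod 7 = 3 * (6 - 4) - 4 = 2

2P = (4, 2)


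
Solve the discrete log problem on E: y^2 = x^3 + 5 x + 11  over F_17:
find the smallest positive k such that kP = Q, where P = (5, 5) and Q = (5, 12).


Enumerate multiples of P until we hit Q = (5, 12):
  1P = (5, 5)
  2P = (3, 11)
  3P = (1, 0)
  4P = (3, 6)
  5P = (5, 12)
Match found at i = 5.

k = 5


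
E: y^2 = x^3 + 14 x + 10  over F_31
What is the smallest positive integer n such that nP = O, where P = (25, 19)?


Compute successive multiples of P until we hit O:
  1P = (25, 19)
  2P = (26, 30)
  3P = (8, 13)
  4P = (14, 25)
  5P = (11, 10)
  6P = (0, 17)
  7P = (13, 8)
  8P = (13, 23)
  ... (continuing to 15P)
  15P = O

ord(P) = 15


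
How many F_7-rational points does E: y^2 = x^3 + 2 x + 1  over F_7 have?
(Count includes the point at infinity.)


For each x in F_7, count y with y^2 = x^3 + 2 x + 1 mod 7:
  x = 0: RHS = 1, y in [1, 6]  -> 2 point(s)
  x = 1: RHS = 4, y in [2, 5]  -> 2 point(s)
Affine points: 4. Add the point at infinity: total = 5.

#E(F_7) = 5


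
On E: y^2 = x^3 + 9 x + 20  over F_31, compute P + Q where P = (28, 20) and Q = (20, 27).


P != Q, so use the chord formula.
s = (y2 - y1) / (x2 - x1) = (7) / (23) mod 31 = 3
x3 = s^2 - x1 - x2 mod 31 = 3^2 - 28 - 20 = 23
y3 = s (x1 - x3) - y1 mod 31 = 3 * (28 - 23) - 20 = 26

P + Q = (23, 26)


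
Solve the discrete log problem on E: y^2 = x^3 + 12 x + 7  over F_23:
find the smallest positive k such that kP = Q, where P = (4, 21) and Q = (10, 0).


Enumerate multiples of P until we hit Q = (10, 0):
  1P = (4, 21)
  2P = (10, 0)
Match found at i = 2.

k = 2


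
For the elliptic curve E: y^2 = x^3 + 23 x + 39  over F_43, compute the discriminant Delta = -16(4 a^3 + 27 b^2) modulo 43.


4 a^3 + 27 b^2 = 4*23^3 + 27*39^2 = 48668 + 41067 = 89735
Delta = -16 * (89735) = -1435760
Delta mod 43 = 10

Delta = 10 (mod 43)


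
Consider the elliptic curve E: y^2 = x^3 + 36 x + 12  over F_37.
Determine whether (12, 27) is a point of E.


Check whether y^2 = x^3 + 36 x + 12 (mod 37) for (x, y) = (12, 27).
LHS: y^2 = 27^2 mod 37 = 26
RHS: x^3 + 36 x + 12 = 12^3 + 36*12 + 12 mod 37 = 26
LHS = RHS

Yes, on the curve


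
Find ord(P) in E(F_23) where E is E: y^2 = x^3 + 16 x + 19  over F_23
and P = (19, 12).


Compute successive multiples of P until we hit O:
  1P = (19, 12)
  2P = (10, 12)
  3P = (17, 11)
  4P = (16, 1)
  5P = (4, 20)
  6P = (1, 6)
  7P = (21, 18)
  8P = (15, 0)
  ... (continuing to 16P)
  16P = O

ord(P) = 16


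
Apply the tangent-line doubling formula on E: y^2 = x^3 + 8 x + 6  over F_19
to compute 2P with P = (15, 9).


Doubling: s = (3 x1^2 + a) / (2 y1)
s = (3*15^2 + 8) / (2*9) mod 19 = 1
x3 = s^2 - 2 x1 mod 19 = 1^2 - 2*15 = 9
y3 = s (x1 - x3) - y1 mod 19 = 1 * (15 - 9) - 9 = 16

2P = (9, 16)


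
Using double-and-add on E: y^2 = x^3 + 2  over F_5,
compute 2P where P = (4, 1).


k = 2 = 10_2 (binary, LSB first: 01)
Double-and-add from P = (4, 1):
  bit 0 = 0: acc unchanged = O
  bit 1 = 1: acc = O + (3, 3) = (3, 3)

2P = (3, 3)


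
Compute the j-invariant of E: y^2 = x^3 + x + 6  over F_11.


Delta = -16(4 a^3 + 27 b^2) mod 11 = 4
-1728 * (4 a)^3 = -1728 * (4*1)^3 mod 11 = 2
j = 2 * 4^(-1) mod 11 = 6

j = 6 (mod 11)


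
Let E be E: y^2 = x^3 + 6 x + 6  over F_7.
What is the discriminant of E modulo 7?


4 a^3 + 27 b^2 = 4*6^3 + 27*6^2 = 864 + 972 = 1836
Delta = -16 * (1836) = -29376
Delta mod 7 = 3

Delta = 3 (mod 7)


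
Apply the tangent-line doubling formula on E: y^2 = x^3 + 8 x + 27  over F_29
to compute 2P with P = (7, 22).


Doubling: s = (3 x1^2 + a) / (2 y1)
s = (3*7^2 + 8) / (2*22) mod 29 = 20
x3 = s^2 - 2 x1 mod 29 = 20^2 - 2*7 = 9
y3 = s (x1 - x3) - y1 mod 29 = 20 * (7 - 9) - 22 = 25

2P = (9, 25)


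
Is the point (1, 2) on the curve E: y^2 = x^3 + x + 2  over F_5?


Check whether y^2 = x^3 + 1 x + 2 (mod 5) for (x, y) = (1, 2).
LHS: y^2 = 2^2 mod 5 = 4
RHS: x^3 + 1 x + 2 = 1^3 + 1*1 + 2 mod 5 = 4
LHS = RHS

Yes, on the curve


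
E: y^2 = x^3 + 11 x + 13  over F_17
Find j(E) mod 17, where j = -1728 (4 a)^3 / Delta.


Delta = -16(4 a^3 + 27 b^2) mod 17 = 10
-1728 * (4 a)^3 = -1728 * (4*11)^3 mod 17 = 16
j = 16 * 10^(-1) mod 17 = 5

j = 5 (mod 17)


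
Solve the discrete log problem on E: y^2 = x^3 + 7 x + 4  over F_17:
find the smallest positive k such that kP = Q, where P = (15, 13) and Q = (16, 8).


Enumerate multiples of P until we hit Q = (16, 8):
  1P = (15, 13)
  2P = (3, 1)
  3P = (0, 2)
  4P = (11, 16)
  5P = (16, 9)
  6P = (2, 3)
  7P = (2, 14)
  8P = (16, 8)
Match found at i = 8.

k = 8


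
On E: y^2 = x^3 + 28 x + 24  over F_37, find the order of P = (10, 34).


Compute successive multiples of P until we hit O:
  1P = (10, 34)
  2P = (29, 18)
  3P = (23, 12)
  4P = (20, 0)
  5P = (23, 25)
  6P = (29, 19)
  7P = (10, 3)
  8P = O

ord(P) = 8


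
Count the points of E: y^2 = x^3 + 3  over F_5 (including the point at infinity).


For each x in F_5, count y with y^2 = x^3 + 0 x + 3 mod 5:
  x = 1: RHS = 4, y in [2, 3]  -> 2 point(s)
  x = 2: RHS = 1, y in [1, 4]  -> 2 point(s)
  x = 3: RHS = 0, y in [0]  -> 1 point(s)
Affine points: 5. Add the point at infinity: total = 6.

#E(F_5) = 6


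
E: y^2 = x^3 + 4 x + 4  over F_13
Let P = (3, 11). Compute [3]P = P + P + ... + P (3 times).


k = 3 = 11_2 (binary, LSB first: 11)
Double-and-add from P = (3, 11):
  bit 0 = 1: acc = O + (3, 11) = (3, 11)
  bit 1 = 1: acc = (3, 11) + (11, 12) = (11, 1)

3P = (11, 1)


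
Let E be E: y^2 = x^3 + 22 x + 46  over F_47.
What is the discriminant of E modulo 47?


4 a^3 + 27 b^2 = 4*22^3 + 27*46^2 = 42592 + 57132 = 99724
Delta = -16 * (99724) = -1595584
Delta mod 47 = 19

Delta = 19 (mod 47)


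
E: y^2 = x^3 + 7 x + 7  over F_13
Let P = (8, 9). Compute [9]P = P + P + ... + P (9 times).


k = 9 = 1001_2 (binary, LSB first: 1001)
Double-and-add from P = (8, 9):
  bit 0 = 1: acc = O + (8, 9) = (8, 9)
  bit 1 = 0: acc unchanged = (8, 9)
  bit 2 = 0: acc unchanged = (8, 9)
  bit 3 = 1: acc = (8, 9) + (12, 5) = (7, 3)

9P = (7, 3)
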